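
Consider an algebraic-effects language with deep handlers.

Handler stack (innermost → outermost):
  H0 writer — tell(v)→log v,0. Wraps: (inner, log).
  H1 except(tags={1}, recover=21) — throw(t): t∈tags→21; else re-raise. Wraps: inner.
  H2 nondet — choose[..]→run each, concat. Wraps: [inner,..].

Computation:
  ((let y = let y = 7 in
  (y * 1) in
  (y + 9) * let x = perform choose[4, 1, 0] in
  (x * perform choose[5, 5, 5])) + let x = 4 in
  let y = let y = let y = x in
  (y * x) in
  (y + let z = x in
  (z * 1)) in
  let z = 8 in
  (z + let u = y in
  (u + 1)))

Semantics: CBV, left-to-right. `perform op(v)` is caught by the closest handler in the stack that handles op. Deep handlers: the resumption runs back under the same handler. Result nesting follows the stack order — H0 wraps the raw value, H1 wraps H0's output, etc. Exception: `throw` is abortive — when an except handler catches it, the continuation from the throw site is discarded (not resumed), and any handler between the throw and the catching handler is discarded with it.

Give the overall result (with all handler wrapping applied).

Working:
choose[4, 1, 0] @ H2
  branch[0] choose=4:
    choose[5, 5, 5] @ H2
      branch[0] choose=5:
        H0 returns (349, ())
        H1 returns (349, ())
        H2 returns [(349, ())]
      branch[1] choose=5:
        H0 returns (349, ())
        H1 returns (349, ())
        H2 returns [(349, ())]
      branch[2] choose=5:
        H0 returns (349, ())
        H1 returns (349, ())
        H2 returns [(349, ())]
  branch[1] choose=1:
    choose[5, 5, 5] @ H2
      branch[0] choose=5:
        H0 returns (109, ())
        H1 returns (109, ())
        H2 returns [(109, ())]
      branch[1] choose=5:
        H0 returns (109, ())
        H1 returns (109, ())
        H2 returns [(109, ())]
      branch[2] choose=5:
        H0 returns (109, ())
        H1 returns (109, ())
        H2 returns [(109, ())]
  branch[2] choose=0:
    choose[5, 5, 5] @ H2
      branch[0] choose=5:
        H0 returns (29, ())
        H1 returns (29, ())
        H2 returns [(29, ())]
      branch[1] choose=5:
        H0 returns (29, ())
        H1 returns (29, ())
        H2 returns [(29, ())]
      branch[2] choose=5:
        H0 returns (29, ())
        H1 returns (29, ())
        H2 returns [(29, ())]
= [(349, ()), (349, ()), (349, ()), (109, ()), (109, ()), (109, ()), (29, ()), (29, ()), (29, ())]

Answer: [(349, ()), (349, ()), (349, ()), (109, ()), (109, ()), (109, ()), (29, ()), (29, ()), (29, ())]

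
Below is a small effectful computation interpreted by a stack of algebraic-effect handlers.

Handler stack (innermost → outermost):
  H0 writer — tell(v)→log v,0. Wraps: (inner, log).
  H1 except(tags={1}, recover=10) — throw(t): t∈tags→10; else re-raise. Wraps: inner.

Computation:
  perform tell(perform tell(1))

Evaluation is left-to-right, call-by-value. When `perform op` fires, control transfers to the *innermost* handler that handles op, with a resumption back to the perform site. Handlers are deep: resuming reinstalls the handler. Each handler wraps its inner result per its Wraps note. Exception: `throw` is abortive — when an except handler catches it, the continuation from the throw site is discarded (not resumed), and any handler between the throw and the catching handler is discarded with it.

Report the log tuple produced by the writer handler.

Answer: (1, 0)

Working:
tell(1) @ H0 ⇒ log+=1
tell(0) @ H0 ⇒ log+=0
H0 returns (0, (1, 0))
H1 returns (0, (1, 0))
= (0, (1, 0))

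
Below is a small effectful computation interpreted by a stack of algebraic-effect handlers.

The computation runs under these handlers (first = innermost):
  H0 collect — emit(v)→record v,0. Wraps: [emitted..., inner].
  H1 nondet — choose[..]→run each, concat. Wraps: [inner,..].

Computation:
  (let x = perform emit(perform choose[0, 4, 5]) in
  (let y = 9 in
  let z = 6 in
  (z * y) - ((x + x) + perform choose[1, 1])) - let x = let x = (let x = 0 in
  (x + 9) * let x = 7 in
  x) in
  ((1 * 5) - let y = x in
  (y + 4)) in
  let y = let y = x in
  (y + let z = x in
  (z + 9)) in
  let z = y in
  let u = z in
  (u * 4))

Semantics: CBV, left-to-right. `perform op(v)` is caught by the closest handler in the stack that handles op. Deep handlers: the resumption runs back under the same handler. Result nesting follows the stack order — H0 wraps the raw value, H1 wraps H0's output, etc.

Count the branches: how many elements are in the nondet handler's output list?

Working:
choose[0, 4, 5] @ H1
  branch[0] choose=0:
    emit(0) @ H0 ⇒ out+=0
    choose[1, 1] @ H1
      branch[0] choose=1:
        H0 returns [0, 513]
        H1 returns [[0, 513]]
      branch[1] choose=1:
        H0 returns [0, 513]
        H1 returns [[0, 513]]
  branch[1] choose=4:
    emit(4) @ H0 ⇒ out+=4
    choose[1, 1] @ H1
      branch[0] choose=1:
        H0 returns [4, 513]
        H1 returns [[4, 513]]
      branch[1] choose=1:
        H0 returns [4, 513]
        H1 returns [[4, 513]]
  branch[2] choose=5:
    emit(5) @ H0 ⇒ out+=5
    choose[1, 1] @ H1
      branch[0] choose=1:
        H0 returns [5, 513]
        H1 returns [[5, 513]]
      branch[1] choose=1:
        H0 returns [5, 513]
        H1 returns [[5, 513]]
= [[0, 513], [0, 513], [4, 513], [4, 513], [5, 513], [5, 513]]

Answer: 6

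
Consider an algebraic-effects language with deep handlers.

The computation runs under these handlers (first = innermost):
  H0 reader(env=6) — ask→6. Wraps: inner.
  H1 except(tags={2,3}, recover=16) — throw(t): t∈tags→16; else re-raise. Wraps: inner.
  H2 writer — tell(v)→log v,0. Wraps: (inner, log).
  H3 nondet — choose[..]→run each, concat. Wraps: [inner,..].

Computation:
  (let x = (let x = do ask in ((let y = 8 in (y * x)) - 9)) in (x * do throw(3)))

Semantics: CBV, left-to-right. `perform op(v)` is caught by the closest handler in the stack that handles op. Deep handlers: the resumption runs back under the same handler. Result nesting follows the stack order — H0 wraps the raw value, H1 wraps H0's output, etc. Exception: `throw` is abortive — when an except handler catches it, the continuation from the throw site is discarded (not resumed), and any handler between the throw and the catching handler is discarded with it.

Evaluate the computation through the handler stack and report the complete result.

Step-by-step:
ask @ H0 ⇒ 6
throw(3) @ H1 caught ⇒ 16
H2 returns (16, ())
H3 returns [(16, ())]
= [(16, ())]

Answer: [(16, ())]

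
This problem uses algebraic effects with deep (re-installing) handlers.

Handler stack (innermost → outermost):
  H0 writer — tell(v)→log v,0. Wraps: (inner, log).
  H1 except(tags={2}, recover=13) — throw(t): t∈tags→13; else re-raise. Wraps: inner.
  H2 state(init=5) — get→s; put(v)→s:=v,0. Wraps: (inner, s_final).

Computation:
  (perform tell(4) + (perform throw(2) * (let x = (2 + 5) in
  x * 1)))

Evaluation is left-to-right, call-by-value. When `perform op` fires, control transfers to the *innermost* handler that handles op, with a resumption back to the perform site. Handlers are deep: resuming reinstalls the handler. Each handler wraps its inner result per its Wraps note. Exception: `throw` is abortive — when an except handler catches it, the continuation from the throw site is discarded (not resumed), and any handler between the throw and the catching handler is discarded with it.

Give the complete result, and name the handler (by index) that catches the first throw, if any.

Working:
tell(4) @ H0 ⇒ log+=4
throw(2) @ H1 caught ⇒ 13
H2 returns (13, 5)
= (13, 5)

Answer: (13, 5) ; first throw caught by: H1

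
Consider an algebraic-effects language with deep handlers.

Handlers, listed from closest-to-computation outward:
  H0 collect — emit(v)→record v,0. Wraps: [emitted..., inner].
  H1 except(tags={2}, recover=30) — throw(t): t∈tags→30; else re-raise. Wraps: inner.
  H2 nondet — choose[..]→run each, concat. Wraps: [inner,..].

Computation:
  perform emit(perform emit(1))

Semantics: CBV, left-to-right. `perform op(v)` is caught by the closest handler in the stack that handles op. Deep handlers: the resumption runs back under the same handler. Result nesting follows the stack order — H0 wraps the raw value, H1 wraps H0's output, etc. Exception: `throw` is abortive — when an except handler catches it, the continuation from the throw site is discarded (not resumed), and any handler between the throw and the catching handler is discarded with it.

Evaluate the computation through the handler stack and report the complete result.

Working:
emit(1) @ H0 ⇒ out+=1
emit(0) @ H0 ⇒ out+=0
H0 returns [1, 0, 0]
H1 returns [1, 0, 0]
H2 returns [[1, 0, 0]]
= [[1, 0, 0]]

Answer: [[1, 0, 0]]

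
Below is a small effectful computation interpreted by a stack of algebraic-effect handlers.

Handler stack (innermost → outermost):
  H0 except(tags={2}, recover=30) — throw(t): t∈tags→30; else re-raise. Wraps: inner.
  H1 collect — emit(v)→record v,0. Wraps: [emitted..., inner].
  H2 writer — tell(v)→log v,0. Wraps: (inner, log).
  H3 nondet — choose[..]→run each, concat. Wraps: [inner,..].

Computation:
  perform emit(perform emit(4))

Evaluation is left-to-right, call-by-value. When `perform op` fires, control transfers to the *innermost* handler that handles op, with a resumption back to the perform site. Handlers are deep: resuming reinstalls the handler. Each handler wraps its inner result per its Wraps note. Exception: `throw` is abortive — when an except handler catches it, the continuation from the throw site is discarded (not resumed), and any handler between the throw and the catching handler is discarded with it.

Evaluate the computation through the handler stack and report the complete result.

Step-by-step:
emit(4) @ H1 ⇒ out+=4
emit(0) @ H1 ⇒ out+=0
H0 returns 0
H1 returns [4, 0, 0]
H2 returns ([4, 0, 0], ())
H3 returns [([4, 0, 0], ())]
= [([4, 0, 0], ())]

Answer: [([4, 0, 0], ())]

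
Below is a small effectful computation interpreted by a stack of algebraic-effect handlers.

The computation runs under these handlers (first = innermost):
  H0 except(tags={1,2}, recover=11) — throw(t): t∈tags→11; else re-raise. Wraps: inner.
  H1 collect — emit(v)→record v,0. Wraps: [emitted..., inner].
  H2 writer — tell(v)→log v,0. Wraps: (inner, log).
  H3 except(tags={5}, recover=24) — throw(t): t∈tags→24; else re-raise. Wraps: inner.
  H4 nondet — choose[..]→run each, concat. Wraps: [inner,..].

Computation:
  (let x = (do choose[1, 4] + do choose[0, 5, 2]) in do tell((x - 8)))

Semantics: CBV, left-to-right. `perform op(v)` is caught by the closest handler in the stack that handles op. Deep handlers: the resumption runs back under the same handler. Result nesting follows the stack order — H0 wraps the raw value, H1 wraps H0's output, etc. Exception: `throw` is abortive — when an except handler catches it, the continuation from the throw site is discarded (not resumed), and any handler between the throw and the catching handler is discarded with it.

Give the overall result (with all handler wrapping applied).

Answer: [([0], (-7)), ([0], (-2)), ([0], (-5)), ([0], (-4)), ([0], (1)), ([0], (-2))]

Evaluation trace:
choose[1, 4] @ H4
  branch[0] choose=1:
    choose[0, 5, 2] @ H4
      branch[0] choose=0:
        tell(-7) @ H2 ⇒ log+=-7
        H0 returns 0
        H1 returns [0]
        H2 returns ([0], (-7))
        H3 returns ([0], (-7))
        H4 returns [([0], (-7))]
      branch[1] choose=5:
        tell(-2) @ H2 ⇒ log+=-2
        H0 returns 0
        H1 returns [0]
        H2 returns ([0], (-2))
        H3 returns ([0], (-2))
        H4 returns [([0], (-2))]
      branch[2] choose=2:
        tell(-5) @ H2 ⇒ log+=-5
        H0 returns 0
        H1 returns [0]
        H2 returns ([0], (-5))
        H3 returns ([0], (-5))
        H4 returns [([0], (-5))]
  branch[1] choose=4:
    choose[0, 5, 2] @ H4
      branch[0] choose=0:
        tell(-4) @ H2 ⇒ log+=-4
        H0 returns 0
        H1 returns [0]
        H2 returns ([0], (-4))
        H3 returns ([0], (-4))
        H4 returns [([0], (-4))]
      branch[1] choose=5:
        tell(1) @ H2 ⇒ log+=1
        H0 returns 0
        H1 returns [0]
        H2 returns ([0], (1))
        H3 returns ([0], (1))
        H4 returns [([0], (1))]
      branch[2] choose=2:
        tell(-2) @ H2 ⇒ log+=-2
        H0 returns 0
        H1 returns [0]
        H2 returns ([0], (-2))
        H3 returns ([0], (-2))
        H4 returns [([0], (-2))]
= [([0], (-7)), ([0], (-2)), ([0], (-5)), ([0], (-4)), ([0], (1)), ([0], (-2))]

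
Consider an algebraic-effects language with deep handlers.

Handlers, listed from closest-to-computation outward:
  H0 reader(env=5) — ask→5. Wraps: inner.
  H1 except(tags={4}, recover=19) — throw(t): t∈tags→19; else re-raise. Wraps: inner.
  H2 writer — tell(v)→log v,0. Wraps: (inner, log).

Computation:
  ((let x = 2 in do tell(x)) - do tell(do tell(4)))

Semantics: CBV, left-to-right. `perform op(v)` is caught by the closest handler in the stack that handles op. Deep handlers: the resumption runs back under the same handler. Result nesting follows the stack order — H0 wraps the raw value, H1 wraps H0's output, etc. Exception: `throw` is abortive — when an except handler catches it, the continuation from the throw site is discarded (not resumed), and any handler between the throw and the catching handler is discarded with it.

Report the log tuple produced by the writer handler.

Evaluation trace:
tell(2) @ H2 ⇒ log+=2
tell(4) @ H2 ⇒ log+=4
tell(0) @ H2 ⇒ log+=0
H0 returns 0
H1 returns 0
H2 returns (0, (2, 4, 0))
= (0, (2, 4, 0))

Answer: (2, 4, 0)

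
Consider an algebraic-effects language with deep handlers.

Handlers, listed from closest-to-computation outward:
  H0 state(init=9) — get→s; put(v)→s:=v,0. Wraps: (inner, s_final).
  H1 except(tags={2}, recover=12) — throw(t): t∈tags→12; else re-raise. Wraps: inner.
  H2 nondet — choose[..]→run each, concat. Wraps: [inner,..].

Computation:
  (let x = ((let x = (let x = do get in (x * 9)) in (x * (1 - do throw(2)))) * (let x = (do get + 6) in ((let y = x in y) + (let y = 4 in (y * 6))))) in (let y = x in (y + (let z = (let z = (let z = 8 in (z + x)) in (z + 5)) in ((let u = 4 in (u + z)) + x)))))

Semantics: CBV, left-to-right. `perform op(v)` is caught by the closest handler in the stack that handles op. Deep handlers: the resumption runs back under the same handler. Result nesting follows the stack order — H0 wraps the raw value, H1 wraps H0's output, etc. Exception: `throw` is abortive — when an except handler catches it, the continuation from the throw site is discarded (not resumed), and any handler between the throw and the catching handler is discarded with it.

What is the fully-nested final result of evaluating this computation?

Answer: [12]

Working:
get @ H0 ⇒ 9
throw(2) @ H1 caught ⇒ 12
H2 returns [12]
= [12]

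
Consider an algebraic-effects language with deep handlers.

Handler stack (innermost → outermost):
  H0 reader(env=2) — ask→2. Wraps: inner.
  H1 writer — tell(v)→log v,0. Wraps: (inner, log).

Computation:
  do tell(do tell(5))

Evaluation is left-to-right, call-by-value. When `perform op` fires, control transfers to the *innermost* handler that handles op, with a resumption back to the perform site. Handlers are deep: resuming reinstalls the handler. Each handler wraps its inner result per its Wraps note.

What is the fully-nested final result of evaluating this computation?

Evaluation trace:
tell(5) @ H1 ⇒ log+=5
tell(0) @ H1 ⇒ log+=0
H0 returns 0
H1 returns (0, (5, 0))
= (0, (5, 0))

Answer: (0, (5, 0))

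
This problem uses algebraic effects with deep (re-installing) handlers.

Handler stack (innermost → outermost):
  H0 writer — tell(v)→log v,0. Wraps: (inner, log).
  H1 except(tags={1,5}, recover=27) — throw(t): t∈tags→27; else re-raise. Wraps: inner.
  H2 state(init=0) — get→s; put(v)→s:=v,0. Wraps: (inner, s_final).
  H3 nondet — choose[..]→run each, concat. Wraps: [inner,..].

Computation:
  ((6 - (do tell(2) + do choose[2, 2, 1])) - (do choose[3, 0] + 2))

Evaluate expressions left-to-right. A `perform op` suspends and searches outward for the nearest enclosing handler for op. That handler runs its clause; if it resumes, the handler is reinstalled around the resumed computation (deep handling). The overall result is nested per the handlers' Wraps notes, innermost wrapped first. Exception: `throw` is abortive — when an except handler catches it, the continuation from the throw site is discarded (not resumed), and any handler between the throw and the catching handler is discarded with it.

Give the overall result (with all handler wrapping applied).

Working:
tell(2) @ H0 ⇒ log+=2
choose[2, 2, 1] @ H3
  branch[0] choose=2:
    choose[3, 0] @ H3
      branch[0] choose=3:
        H0 returns (-1, (2))
        H1 returns (-1, (2))
        H2 returns ((-1, (2)), 0)
        H3 returns [((-1, (2)), 0)]
      branch[1] choose=0:
        H0 returns (2, (2))
        H1 returns (2, (2))
        H2 returns ((2, (2)), 0)
        H3 returns [((2, (2)), 0)]
  branch[1] choose=2:
    choose[3, 0] @ H3
      branch[0] choose=3:
        H0 returns (-1, (2))
        H1 returns (-1, (2))
        H2 returns ((-1, (2)), 0)
        H3 returns [((-1, (2)), 0)]
      branch[1] choose=0:
        H0 returns (2, (2))
        H1 returns (2, (2))
        H2 returns ((2, (2)), 0)
        H3 returns [((2, (2)), 0)]
  branch[2] choose=1:
    choose[3, 0] @ H3
      branch[0] choose=3:
        H0 returns (0, (2))
        H1 returns (0, (2))
        H2 returns ((0, (2)), 0)
        H3 returns [((0, (2)), 0)]
      branch[1] choose=0:
        H0 returns (3, (2))
        H1 returns (3, (2))
        H2 returns ((3, (2)), 0)
        H3 returns [((3, (2)), 0)]
= [((-1, (2)), 0), ((2, (2)), 0), ((-1, (2)), 0), ((2, (2)), 0), ((0, (2)), 0), ((3, (2)), 0)]

Answer: [((-1, (2)), 0), ((2, (2)), 0), ((-1, (2)), 0), ((2, (2)), 0), ((0, (2)), 0), ((3, (2)), 0)]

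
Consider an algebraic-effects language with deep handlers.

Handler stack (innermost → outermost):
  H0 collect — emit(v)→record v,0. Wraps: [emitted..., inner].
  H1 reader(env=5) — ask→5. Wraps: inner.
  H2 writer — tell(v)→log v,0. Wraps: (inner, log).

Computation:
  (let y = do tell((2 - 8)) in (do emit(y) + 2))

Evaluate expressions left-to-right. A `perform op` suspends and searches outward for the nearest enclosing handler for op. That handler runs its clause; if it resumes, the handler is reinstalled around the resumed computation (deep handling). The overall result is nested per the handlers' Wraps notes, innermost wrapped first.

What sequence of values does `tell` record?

Step-by-step:
tell(-6) @ H2 ⇒ log+=-6
emit(0) @ H0 ⇒ out+=0
H0 returns [0, 2]
H1 returns [0, 2]
H2 returns ([0, 2], (-6))
= ([0, 2], (-6))

Answer: (-6)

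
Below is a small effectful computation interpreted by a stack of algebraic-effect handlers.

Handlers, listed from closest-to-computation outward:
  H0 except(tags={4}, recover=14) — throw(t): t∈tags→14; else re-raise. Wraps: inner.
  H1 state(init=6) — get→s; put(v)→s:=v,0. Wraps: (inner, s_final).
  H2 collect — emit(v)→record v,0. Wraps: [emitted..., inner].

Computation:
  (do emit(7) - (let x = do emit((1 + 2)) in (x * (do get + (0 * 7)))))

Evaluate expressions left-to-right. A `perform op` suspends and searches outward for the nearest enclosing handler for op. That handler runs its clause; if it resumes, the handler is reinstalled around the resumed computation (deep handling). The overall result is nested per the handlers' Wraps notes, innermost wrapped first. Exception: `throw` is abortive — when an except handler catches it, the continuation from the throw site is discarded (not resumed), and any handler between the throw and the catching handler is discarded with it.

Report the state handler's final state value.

Evaluation trace:
emit(7) @ H2 ⇒ out+=7
emit(3) @ H2 ⇒ out+=3
get @ H1 ⇒ 6
H0 returns 0
H1 returns (0, 6)
H2 returns [7, 3, (0, 6)]
= [7, 3, (0, 6)]

Answer: 6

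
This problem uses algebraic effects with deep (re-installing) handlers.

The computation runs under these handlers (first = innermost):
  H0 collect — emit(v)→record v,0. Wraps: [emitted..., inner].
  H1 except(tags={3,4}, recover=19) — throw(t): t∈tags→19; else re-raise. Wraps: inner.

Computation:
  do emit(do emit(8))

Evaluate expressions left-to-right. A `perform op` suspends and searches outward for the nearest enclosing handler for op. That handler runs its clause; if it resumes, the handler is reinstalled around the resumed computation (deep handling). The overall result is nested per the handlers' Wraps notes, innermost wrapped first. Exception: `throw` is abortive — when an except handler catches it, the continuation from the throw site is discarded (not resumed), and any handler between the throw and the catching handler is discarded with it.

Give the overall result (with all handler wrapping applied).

Step-by-step:
emit(8) @ H0 ⇒ out+=8
emit(0) @ H0 ⇒ out+=0
H0 returns [8, 0, 0]
H1 returns [8, 0, 0]
= [8, 0, 0]

Answer: [8, 0, 0]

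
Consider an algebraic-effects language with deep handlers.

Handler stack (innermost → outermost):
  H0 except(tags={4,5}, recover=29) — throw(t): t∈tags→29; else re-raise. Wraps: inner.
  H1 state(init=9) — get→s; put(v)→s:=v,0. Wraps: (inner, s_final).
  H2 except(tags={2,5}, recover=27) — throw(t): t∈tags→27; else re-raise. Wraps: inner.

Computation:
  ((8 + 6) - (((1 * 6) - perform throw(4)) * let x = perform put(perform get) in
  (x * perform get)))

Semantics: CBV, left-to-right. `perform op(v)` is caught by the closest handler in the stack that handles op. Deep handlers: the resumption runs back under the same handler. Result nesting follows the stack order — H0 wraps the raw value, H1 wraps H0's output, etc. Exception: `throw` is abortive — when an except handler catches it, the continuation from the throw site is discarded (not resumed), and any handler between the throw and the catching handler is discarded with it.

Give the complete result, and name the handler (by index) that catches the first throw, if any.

Answer: (29, 9) ; first throw caught by: H0

Working:
throw(4) @ H0 caught ⇒ 29
H1 returns (29, 9)
H2 returns (29, 9)
= (29, 9)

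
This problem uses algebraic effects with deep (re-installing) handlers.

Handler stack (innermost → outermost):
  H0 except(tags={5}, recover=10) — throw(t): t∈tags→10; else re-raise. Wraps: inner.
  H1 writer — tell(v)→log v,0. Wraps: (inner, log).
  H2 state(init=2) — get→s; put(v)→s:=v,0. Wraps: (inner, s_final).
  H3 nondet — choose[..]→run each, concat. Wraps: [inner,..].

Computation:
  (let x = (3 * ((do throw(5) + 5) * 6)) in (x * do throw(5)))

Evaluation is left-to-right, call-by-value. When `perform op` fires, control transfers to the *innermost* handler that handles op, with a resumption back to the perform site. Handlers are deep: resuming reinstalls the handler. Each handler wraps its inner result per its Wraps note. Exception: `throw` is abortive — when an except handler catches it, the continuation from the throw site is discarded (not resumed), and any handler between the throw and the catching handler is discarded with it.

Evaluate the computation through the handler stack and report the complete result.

Step-by-step:
throw(5) @ H0 caught ⇒ 10
H1 returns (10, ())
H2 returns ((10, ()), 2)
H3 returns [((10, ()), 2)]
= [((10, ()), 2)]

Answer: [((10, ()), 2)]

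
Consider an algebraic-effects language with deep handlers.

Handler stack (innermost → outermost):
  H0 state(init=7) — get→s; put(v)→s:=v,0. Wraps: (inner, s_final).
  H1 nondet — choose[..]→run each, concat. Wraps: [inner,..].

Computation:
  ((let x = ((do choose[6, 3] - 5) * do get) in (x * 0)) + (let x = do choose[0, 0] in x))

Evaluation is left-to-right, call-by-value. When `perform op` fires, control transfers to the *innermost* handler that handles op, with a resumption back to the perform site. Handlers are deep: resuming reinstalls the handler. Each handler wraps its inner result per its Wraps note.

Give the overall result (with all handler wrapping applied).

Answer: [(0, 7), (0, 7), (0, 7), (0, 7)]

Step-by-step:
choose[6, 3] @ H1
  branch[0] choose=6:
    get @ H0 ⇒ 7
    choose[0, 0] @ H1
      branch[0] choose=0:
        H0 returns (0, 7)
        H1 returns [(0, 7)]
      branch[1] choose=0:
        H0 returns (0, 7)
        H1 returns [(0, 7)]
  branch[1] choose=3:
    get @ H0 ⇒ 7
    choose[0, 0] @ H1
      branch[0] choose=0:
        H0 returns (0, 7)
        H1 returns [(0, 7)]
      branch[1] choose=0:
        H0 returns (0, 7)
        H1 returns [(0, 7)]
= [(0, 7), (0, 7), (0, 7), (0, 7)]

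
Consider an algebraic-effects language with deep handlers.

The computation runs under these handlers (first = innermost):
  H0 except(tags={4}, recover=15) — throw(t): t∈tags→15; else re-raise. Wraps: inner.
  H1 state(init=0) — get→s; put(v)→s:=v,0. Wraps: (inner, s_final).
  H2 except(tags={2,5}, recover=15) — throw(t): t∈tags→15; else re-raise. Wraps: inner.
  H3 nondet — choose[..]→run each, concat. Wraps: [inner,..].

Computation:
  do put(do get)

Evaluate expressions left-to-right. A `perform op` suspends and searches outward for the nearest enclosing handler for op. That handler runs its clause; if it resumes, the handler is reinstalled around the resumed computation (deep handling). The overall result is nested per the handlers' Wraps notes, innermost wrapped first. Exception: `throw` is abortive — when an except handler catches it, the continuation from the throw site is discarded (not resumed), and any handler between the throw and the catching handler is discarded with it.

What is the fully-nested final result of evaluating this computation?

Answer: [(0, 0)]

Evaluation trace:
get @ H1 ⇒ 0
put(0) @ H1 ⇒ s:=0
H0 returns 0
H1 returns (0, 0)
H2 returns (0, 0)
H3 returns [(0, 0)]
= [(0, 0)]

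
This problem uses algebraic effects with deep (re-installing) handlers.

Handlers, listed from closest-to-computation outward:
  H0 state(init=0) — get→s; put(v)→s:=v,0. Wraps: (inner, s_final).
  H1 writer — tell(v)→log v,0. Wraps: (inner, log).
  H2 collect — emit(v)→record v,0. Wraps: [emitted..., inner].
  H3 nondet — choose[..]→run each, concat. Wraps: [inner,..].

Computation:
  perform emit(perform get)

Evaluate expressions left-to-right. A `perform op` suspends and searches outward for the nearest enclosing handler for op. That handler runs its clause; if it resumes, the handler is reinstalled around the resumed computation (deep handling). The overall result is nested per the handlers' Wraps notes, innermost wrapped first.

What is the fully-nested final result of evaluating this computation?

Evaluation trace:
get @ H0 ⇒ 0
emit(0) @ H2 ⇒ out+=0
H0 returns (0, 0)
H1 returns ((0, 0), ())
H2 returns [0, ((0, 0), ())]
H3 returns [[0, ((0, 0), ())]]
= [[0, ((0, 0), ())]]

Answer: [[0, ((0, 0), ())]]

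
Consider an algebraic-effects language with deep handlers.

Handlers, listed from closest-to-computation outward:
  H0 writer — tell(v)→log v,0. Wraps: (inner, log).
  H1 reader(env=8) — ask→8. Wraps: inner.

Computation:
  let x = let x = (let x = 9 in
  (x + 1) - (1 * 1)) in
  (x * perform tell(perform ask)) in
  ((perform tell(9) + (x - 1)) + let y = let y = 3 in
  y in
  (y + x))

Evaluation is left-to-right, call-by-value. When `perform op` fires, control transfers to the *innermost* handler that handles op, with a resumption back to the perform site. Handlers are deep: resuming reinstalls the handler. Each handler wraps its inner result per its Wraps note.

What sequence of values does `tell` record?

Working:
ask @ H1 ⇒ 8
tell(8) @ H0 ⇒ log+=8
tell(9) @ H0 ⇒ log+=9
H0 returns (2, (8, 9))
H1 returns (2, (8, 9))
= (2, (8, 9))

Answer: (8, 9)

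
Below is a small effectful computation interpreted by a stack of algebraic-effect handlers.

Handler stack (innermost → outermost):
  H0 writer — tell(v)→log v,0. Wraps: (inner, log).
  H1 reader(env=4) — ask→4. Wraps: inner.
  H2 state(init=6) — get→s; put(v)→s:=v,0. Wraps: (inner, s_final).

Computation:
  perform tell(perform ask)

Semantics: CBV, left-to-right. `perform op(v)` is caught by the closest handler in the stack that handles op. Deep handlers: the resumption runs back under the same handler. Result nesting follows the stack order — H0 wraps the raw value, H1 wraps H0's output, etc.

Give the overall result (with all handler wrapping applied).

Working:
ask @ H1 ⇒ 4
tell(4) @ H0 ⇒ log+=4
H0 returns (0, (4))
H1 returns (0, (4))
H2 returns ((0, (4)), 6)
= ((0, (4)), 6)

Answer: ((0, (4)), 6)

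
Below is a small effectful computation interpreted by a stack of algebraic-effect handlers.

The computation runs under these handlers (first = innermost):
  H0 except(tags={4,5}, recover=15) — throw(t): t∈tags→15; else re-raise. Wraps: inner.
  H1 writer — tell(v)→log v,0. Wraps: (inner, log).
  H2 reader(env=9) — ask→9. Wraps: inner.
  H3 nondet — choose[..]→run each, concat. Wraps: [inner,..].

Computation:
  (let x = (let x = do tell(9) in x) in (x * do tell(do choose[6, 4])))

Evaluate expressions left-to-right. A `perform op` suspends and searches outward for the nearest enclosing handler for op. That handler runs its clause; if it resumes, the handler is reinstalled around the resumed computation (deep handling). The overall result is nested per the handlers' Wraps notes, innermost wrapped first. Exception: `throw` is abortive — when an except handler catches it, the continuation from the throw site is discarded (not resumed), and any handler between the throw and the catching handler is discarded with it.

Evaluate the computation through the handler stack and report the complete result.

Answer: [(0, (9, 6)), (0, (9, 4))]

Working:
tell(9) @ H1 ⇒ log+=9
choose[6, 4] @ H3
  branch[0] choose=6:
    tell(6) @ H1 ⇒ log+=6
    H0 returns 0
    H1 returns (0, (9, 6))
    H2 returns (0, (9, 6))
    H3 returns [(0, (9, 6))]
  branch[1] choose=4:
    tell(4) @ H1 ⇒ log+=4
    H0 returns 0
    H1 returns (0, (9, 4))
    H2 returns (0, (9, 4))
    H3 returns [(0, (9, 4))]
= [(0, (9, 6)), (0, (9, 4))]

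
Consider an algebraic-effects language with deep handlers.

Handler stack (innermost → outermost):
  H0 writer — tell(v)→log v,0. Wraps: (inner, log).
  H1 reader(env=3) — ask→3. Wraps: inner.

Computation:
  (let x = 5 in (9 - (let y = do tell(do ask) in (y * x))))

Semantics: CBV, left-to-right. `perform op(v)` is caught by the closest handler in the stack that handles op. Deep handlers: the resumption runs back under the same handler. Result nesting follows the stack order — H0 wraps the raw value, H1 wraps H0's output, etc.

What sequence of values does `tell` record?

Answer: (3)

Working:
ask @ H1 ⇒ 3
tell(3) @ H0 ⇒ log+=3
H0 returns (9, (3))
H1 returns (9, (3))
= (9, (3))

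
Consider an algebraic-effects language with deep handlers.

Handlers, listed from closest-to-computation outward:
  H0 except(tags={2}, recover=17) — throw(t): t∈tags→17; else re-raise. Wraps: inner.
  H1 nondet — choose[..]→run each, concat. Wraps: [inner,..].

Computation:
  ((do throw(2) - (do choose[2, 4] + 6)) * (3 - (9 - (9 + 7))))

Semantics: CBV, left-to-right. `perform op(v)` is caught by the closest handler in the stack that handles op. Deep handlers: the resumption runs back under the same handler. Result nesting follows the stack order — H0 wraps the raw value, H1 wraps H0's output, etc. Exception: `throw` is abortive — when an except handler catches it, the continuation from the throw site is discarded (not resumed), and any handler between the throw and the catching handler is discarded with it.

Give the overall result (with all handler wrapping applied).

Step-by-step:
throw(2) @ H0 caught ⇒ 17
H1 returns [17]
= [17]

Answer: [17]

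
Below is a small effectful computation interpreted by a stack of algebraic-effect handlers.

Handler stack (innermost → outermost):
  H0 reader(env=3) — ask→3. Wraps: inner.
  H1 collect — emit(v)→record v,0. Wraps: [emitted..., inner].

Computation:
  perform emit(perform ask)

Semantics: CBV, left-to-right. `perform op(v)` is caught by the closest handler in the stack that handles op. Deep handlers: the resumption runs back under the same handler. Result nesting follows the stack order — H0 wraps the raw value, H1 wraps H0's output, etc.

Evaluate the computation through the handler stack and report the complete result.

Answer: [3, 0]

Step-by-step:
ask @ H0 ⇒ 3
emit(3) @ H1 ⇒ out+=3
H0 returns 0
H1 returns [3, 0]
= [3, 0]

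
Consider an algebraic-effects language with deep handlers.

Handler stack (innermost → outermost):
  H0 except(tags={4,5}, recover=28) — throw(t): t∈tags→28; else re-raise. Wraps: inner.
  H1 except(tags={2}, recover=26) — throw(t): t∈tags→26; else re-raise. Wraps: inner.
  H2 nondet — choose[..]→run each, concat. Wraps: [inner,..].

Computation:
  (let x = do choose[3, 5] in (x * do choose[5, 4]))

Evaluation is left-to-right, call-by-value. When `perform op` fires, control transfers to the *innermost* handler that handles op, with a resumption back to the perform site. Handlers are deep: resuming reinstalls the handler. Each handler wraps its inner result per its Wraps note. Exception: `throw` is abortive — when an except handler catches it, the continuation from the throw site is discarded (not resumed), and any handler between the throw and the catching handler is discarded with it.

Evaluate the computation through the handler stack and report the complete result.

Answer: [15, 12, 25, 20]

Step-by-step:
choose[3, 5] @ H2
  branch[0] choose=3:
    choose[5, 4] @ H2
      branch[0] choose=5:
        H0 returns 15
        H1 returns 15
        H2 returns [15]
      branch[1] choose=4:
        H0 returns 12
        H1 returns 12
        H2 returns [12]
  branch[1] choose=5:
    choose[5, 4] @ H2
      branch[0] choose=5:
        H0 returns 25
        H1 returns 25
        H2 returns [25]
      branch[1] choose=4:
        H0 returns 20
        H1 returns 20
        H2 returns [20]
= [15, 12, 25, 20]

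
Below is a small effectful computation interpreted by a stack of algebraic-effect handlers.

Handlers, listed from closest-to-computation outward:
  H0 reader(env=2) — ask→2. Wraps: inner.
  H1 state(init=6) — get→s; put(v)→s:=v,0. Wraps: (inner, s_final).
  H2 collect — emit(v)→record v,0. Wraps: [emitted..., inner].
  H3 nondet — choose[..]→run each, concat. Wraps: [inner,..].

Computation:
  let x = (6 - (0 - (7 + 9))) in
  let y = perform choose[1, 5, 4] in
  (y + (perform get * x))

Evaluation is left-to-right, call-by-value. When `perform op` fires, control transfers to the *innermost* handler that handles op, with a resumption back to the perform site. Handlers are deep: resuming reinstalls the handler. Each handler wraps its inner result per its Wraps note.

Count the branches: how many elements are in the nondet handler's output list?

Answer: 3

Working:
choose[1, 5, 4] @ H3
  branch[0] choose=1:
    get @ H1 ⇒ 6
    H0 returns 133
    H1 returns (133, 6)
    H2 returns [(133, 6)]
    H3 returns [[(133, 6)]]
  branch[1] choose=5:
    get @ H1 ⇒ 6
    H0 returns 137
    H1 returns (137, 6)
    H2 returns [(137, 6)]
    H3 returns [[(137, 6)]]
  branch[2] choose=4:
    get @ H1 ⇒ 6
    H0 returns 136
    H1 returns (136, 6)
    H2 returns [(136, 6)]
    H3 returns [[(136, 6)]]
= [[(133, 6)], [(137, 6)], [(136, 6)]]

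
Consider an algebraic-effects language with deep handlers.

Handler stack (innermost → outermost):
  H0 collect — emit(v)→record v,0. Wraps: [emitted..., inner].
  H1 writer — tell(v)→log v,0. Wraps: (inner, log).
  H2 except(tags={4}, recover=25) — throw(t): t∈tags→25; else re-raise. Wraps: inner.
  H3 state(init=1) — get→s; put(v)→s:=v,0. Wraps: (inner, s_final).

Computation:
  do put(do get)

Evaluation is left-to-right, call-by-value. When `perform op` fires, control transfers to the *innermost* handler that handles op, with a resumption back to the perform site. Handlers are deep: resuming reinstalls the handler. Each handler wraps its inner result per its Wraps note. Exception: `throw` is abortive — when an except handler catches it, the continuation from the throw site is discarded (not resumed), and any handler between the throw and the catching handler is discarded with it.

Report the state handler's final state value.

Evaluation trace:
get @ H3 ⇒ 1
put(1) @ H3 ⇒ s:=1
H0 returns [0]
H1 returns ([0], ())
H2 returns ([0], ())
H3 returns (([0], ()), 1)
= (([0], ()), 1)

Answer: 1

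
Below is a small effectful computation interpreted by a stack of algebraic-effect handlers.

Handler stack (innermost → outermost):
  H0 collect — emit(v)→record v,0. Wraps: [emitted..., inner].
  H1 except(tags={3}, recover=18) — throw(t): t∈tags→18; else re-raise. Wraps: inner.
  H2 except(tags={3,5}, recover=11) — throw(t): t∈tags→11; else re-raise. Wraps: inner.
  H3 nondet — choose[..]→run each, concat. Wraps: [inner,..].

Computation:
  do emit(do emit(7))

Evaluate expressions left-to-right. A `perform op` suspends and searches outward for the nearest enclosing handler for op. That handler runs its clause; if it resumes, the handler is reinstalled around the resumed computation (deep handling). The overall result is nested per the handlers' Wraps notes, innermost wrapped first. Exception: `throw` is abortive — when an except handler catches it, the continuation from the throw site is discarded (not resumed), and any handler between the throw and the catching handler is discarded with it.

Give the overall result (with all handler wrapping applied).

Answer: [[7, 0, 0]]

Evaluation trace:
emit(7) @ H0 ⇒ out+=7
emit(0) @ H0 ⇒ out+=0
H0 returns [7, 0, 0]
H1 returns [7, 0, 0]
H2 returns [7, 0, 0]
H3 returns [[7, 0, 0]]
= [[7, 0, 0]]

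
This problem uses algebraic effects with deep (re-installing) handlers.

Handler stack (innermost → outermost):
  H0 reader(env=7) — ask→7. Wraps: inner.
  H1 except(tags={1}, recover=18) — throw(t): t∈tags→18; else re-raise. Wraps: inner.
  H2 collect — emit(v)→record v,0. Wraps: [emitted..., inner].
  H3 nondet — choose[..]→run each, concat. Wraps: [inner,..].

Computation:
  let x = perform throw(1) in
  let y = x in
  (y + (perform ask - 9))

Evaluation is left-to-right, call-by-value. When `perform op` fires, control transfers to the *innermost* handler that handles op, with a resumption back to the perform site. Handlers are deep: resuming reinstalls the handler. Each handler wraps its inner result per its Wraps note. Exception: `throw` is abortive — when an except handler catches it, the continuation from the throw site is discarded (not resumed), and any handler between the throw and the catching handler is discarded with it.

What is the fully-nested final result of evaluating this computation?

Step-by-step:
throw(1) @ H1 caught ⇒ 18
H2 returns [18]
H3 returns [[18]]
= [[18]]

Answer: [[18]]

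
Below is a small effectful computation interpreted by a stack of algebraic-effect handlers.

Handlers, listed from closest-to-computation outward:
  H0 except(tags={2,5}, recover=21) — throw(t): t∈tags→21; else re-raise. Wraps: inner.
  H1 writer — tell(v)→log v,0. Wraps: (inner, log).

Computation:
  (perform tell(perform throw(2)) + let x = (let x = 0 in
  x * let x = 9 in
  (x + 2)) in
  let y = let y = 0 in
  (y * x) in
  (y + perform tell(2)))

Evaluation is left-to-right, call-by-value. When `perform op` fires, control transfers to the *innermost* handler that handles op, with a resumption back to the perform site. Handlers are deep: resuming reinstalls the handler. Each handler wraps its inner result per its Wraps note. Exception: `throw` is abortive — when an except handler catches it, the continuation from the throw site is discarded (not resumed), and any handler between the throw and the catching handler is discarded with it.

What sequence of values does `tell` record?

Answer: ()

Step-by-step:
throw(2) @ H0 caught ⇒ 21
H1 returns (21, ())
= (21, ())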